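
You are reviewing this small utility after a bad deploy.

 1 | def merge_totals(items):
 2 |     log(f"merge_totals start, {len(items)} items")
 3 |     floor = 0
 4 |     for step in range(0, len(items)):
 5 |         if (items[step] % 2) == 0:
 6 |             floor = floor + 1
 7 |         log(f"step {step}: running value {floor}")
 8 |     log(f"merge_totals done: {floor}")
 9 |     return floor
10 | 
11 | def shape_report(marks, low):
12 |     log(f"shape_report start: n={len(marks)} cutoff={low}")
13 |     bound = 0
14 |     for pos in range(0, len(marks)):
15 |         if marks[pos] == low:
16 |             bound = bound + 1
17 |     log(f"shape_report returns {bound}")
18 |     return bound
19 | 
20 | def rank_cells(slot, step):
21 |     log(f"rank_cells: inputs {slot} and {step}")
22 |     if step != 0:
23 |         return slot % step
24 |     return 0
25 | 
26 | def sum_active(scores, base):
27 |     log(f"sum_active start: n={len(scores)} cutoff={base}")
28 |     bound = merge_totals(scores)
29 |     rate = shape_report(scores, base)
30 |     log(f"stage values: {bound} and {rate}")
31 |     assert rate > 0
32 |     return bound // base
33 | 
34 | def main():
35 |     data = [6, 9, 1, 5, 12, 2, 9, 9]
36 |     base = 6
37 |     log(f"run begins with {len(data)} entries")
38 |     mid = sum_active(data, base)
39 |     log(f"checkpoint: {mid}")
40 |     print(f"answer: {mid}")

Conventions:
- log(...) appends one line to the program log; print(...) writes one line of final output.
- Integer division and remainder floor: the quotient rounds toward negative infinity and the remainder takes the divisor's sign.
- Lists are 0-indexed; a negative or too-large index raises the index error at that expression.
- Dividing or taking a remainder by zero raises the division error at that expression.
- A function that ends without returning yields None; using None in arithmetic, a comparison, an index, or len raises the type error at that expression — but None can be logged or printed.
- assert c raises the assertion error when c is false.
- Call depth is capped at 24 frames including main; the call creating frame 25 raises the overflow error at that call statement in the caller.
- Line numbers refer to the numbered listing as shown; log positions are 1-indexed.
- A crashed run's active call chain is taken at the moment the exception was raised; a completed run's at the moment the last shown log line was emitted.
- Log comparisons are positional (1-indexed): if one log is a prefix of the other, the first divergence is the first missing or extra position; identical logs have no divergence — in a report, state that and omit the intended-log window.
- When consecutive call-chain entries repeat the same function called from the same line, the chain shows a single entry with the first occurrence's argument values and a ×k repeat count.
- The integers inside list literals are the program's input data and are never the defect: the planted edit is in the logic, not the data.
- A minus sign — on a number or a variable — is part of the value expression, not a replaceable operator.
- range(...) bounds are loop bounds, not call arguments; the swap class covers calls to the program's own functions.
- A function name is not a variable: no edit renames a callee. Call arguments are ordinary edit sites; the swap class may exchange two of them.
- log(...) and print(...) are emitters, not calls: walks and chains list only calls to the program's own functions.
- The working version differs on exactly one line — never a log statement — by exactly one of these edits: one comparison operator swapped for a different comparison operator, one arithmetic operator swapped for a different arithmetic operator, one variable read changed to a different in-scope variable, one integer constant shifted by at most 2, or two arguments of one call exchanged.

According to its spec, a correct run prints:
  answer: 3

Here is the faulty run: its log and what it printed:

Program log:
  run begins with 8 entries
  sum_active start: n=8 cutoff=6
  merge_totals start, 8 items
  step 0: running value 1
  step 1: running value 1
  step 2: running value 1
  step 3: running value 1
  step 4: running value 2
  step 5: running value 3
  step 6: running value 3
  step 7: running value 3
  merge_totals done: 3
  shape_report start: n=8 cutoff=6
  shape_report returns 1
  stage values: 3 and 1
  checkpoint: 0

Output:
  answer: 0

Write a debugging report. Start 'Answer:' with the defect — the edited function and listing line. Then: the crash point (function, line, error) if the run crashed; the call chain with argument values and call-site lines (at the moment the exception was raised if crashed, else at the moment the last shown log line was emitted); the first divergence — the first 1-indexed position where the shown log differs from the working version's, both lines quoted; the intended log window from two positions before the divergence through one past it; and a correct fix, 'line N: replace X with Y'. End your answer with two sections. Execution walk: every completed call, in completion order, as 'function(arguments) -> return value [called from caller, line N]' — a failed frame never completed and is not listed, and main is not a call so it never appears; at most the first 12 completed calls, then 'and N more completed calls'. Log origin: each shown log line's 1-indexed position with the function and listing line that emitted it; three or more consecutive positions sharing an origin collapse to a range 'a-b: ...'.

Answer: the defect is in sum_active at line 32.
The tell: At log position 16 the runs split — shown 'checkpoint: 0', but the working version logs 'checkpoint: 3'.
Call chain: main.
First divergence: position 16 — shown 'checkpoint: 0', intended 'checkpoint: 3'.
Intended log window:
  14: shape_report returns 1
  15: stage values: 3 and 1
  16: checkpoint: 3
Execution walk:
  merge_totals([6, 9, 1, 5, 12, 2, 9, 9]) -> 3  [called from sum_active, line 28]
  shape_report([6, 9, 1, 5, 12, 2, 9, 9], 6) -> 1  [called from sum_active, line 29]
  sum_active([6, 9, 1, 5, 12, 2, 9, 9], 6) -> 0  [called from main, line 38]
Log origin:
  1: logged in main at line 37
  2: logged in sum_active at line 27
  3: logged in merge_totals at line 2
  4-11: logged in merge_totals at line 7
  12: logged in merge_totals at line 8
  13: logged in shape_report at line 12
  14: logged in shape_report at line 17
  15: logged in sum_active at line 30
  16: logged in main at line 39
A correct fix: line 32: replace `base` with `rate`.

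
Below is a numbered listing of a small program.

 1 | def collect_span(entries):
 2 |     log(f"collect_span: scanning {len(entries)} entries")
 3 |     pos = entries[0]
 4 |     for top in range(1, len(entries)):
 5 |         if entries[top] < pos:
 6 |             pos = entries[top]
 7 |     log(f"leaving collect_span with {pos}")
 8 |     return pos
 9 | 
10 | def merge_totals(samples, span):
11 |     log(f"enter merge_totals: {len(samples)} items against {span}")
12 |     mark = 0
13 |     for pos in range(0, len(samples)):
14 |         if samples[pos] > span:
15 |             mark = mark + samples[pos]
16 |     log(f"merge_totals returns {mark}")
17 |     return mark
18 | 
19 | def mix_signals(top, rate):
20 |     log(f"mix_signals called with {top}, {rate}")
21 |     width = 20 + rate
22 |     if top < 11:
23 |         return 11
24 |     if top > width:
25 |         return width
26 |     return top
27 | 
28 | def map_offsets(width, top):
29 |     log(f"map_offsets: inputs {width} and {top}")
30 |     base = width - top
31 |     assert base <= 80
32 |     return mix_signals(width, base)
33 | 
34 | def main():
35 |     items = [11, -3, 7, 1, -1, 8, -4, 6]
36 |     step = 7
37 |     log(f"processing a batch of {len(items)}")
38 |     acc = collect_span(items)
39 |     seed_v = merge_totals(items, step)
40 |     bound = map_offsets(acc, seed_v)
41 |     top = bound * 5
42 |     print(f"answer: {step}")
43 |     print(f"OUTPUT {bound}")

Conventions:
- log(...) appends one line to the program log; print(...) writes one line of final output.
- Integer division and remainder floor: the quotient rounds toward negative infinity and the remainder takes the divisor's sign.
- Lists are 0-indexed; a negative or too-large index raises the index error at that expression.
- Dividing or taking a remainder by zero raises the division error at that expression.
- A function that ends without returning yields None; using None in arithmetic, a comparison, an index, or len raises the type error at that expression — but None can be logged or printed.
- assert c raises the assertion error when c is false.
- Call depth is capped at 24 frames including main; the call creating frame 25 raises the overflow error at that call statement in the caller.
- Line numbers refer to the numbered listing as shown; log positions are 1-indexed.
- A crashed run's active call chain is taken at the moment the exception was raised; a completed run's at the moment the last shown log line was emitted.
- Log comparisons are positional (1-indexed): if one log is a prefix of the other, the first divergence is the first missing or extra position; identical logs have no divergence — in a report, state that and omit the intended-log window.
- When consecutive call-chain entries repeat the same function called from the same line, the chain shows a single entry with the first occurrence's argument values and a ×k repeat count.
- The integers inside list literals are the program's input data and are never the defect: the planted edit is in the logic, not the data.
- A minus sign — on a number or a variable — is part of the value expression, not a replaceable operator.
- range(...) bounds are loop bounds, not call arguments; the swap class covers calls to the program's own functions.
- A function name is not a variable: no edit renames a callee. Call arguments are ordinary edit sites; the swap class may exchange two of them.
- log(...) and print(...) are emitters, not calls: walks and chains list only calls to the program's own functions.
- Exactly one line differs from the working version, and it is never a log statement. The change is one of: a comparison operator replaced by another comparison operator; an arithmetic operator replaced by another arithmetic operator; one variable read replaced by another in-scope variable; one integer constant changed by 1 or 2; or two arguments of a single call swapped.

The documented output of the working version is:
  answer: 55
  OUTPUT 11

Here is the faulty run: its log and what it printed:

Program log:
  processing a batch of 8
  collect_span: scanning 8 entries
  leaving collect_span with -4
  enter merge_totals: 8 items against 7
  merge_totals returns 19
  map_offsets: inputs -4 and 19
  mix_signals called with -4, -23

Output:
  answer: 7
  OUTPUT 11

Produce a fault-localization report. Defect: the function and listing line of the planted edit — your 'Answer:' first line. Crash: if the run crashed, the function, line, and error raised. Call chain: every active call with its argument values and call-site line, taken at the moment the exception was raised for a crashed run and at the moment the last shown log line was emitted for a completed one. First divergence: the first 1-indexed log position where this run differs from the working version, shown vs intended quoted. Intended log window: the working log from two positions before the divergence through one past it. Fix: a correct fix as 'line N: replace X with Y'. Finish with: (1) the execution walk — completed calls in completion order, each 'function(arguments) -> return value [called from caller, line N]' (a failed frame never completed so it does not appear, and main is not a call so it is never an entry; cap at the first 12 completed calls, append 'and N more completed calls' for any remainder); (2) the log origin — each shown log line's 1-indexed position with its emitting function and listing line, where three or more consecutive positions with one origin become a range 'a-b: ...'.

Answer: the defect is in main at line 42.
Key observation: No log line changed; the fault shows up purely in the output.
Call chain: main -> map_offsets(-4, 19) (called at line 40) -> mix_signals(-4, -23) (called at line 32).
First divergence: there is none — every log position agrees.
Execution walk:
  collect_span([11, -3, 7, 1, -1, 8, -4, 6]) -> -4  [called from main, line 38]
  merge_totals([11, -3, 7, 1, -1, 8, -4, 6], 7) -> 19  [called from main, line 39]
  mix_signals(-4, -23) -> 11  [called from map_offsets, line 32]
  map_offsets(-4, 19) -> 11  [called from main, line 40]
Log line origins:
  1: from main, line 37
  2: from collect_span, line 2
  3: from collect_span, line 7
  4: from merge_totals, line 11
  5: from merge_totals, line 16
  6: from map_offsets, line 29
  7: from mix_signals, line 20
A correct fix: line 42: replace `step` with `top`.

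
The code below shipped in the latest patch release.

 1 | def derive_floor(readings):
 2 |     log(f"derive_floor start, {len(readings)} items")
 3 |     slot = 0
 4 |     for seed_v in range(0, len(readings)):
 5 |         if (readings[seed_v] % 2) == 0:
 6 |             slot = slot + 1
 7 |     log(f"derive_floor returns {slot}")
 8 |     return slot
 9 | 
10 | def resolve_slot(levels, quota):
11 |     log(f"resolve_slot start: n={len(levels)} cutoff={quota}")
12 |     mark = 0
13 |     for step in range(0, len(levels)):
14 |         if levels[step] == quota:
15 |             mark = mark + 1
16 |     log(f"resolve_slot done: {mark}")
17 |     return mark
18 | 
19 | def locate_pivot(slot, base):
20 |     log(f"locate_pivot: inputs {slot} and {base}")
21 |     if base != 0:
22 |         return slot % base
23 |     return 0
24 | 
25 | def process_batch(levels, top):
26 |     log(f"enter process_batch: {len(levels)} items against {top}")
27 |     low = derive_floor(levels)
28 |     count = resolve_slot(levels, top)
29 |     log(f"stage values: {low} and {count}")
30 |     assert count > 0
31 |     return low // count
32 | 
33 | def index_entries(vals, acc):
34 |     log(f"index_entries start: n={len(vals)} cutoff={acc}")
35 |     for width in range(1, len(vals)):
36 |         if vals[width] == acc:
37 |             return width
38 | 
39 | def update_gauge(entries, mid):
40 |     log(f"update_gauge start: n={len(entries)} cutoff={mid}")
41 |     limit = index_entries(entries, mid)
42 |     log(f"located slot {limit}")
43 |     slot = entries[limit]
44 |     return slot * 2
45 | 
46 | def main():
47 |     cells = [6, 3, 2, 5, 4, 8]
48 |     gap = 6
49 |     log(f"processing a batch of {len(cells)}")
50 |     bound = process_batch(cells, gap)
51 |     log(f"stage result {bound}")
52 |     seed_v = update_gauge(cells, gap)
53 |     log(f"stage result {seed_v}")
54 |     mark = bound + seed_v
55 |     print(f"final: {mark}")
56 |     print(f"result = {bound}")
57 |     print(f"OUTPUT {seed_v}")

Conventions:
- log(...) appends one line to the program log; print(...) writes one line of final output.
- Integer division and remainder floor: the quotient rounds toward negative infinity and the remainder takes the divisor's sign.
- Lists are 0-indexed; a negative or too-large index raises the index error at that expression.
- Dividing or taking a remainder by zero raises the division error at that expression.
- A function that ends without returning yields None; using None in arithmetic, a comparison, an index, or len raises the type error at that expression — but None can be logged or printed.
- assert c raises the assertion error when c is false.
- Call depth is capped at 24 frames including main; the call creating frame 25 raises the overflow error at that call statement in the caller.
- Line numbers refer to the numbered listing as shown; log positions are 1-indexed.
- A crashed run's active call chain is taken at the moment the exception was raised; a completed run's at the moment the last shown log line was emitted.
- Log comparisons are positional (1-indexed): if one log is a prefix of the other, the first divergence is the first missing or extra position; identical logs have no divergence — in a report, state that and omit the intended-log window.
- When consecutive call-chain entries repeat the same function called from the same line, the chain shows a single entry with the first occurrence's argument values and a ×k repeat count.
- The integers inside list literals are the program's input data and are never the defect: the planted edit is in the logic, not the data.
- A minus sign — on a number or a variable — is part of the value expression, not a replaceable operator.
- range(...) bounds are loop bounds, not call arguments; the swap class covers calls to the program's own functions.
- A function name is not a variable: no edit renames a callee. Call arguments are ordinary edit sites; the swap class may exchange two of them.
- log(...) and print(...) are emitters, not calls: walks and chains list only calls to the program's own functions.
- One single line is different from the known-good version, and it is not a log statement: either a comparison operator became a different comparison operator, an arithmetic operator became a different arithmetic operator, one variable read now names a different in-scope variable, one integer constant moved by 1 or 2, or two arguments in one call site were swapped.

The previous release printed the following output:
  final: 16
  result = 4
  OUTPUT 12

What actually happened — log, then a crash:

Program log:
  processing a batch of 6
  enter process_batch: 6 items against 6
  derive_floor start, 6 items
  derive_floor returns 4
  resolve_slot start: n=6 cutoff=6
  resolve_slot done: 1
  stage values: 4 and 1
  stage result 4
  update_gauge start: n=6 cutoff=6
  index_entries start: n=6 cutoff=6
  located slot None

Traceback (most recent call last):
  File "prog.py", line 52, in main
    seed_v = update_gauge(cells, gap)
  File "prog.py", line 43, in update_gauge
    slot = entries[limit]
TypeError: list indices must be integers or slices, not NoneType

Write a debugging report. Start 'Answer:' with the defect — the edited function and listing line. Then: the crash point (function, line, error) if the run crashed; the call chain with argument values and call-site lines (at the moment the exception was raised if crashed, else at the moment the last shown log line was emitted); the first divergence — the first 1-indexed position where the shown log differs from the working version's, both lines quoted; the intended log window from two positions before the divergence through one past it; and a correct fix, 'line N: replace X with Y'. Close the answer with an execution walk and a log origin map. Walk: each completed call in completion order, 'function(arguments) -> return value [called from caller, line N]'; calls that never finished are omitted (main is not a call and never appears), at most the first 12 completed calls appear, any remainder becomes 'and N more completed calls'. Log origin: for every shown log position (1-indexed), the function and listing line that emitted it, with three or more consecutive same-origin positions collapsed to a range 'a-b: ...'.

Answer: the defect is in index_entries at line 35.
Key fact: Log line 11 is where behavior first shows: 'located slot None' appears instead of 'located slot 0'.
Crash: update_gauge, line 43, TypeError.
Call chain: main -> update_gauge([6, 3, 2, 5, 4, 8], 6) (called at line 52).
First divergence: position 11 — shown 'located slot None', intended 'located slot 0'.
Intended log window:
  9: update_gauge start: n=6 cutoff=6
  10: index_entries start: n=6 cutoff=6
  11: located slot 0
  12: stage result 12
Execution walk:
  derive_floor([6, 3, 2, 5, 4, 8]) -> 4  [called from process_batch, line 27]
  resolve_slot([6, 3, 2, 5, 4, 8], 6) -> 1  [called from process_batch, line 28]
  process_batch([6, 3, 2, 5, 4, 8], 6) -> 4  [called from main, line 50]
  index_entries([6, 3, 2, 5, 4, 8], 6) -> None  [called from update_gauge, line 41]
Log origin:
  1: logged in main at line 49
  2: logged in process_batch at line 26
  3: logged in derive_floor at line 2
  4: logged in derive_floor at line 7
  5: logged in resolve_slot at line 11
  6: logged in resolve_slot at line 16
  7: logged in process_batch at line 29
  8: logged in main at line 51
  9: logged in update_gauge at line 40
  10: logged in index_entries at line 34
  11: logged in update_gauge at line 42
A correct fix: line 35: replace `1` with `0`.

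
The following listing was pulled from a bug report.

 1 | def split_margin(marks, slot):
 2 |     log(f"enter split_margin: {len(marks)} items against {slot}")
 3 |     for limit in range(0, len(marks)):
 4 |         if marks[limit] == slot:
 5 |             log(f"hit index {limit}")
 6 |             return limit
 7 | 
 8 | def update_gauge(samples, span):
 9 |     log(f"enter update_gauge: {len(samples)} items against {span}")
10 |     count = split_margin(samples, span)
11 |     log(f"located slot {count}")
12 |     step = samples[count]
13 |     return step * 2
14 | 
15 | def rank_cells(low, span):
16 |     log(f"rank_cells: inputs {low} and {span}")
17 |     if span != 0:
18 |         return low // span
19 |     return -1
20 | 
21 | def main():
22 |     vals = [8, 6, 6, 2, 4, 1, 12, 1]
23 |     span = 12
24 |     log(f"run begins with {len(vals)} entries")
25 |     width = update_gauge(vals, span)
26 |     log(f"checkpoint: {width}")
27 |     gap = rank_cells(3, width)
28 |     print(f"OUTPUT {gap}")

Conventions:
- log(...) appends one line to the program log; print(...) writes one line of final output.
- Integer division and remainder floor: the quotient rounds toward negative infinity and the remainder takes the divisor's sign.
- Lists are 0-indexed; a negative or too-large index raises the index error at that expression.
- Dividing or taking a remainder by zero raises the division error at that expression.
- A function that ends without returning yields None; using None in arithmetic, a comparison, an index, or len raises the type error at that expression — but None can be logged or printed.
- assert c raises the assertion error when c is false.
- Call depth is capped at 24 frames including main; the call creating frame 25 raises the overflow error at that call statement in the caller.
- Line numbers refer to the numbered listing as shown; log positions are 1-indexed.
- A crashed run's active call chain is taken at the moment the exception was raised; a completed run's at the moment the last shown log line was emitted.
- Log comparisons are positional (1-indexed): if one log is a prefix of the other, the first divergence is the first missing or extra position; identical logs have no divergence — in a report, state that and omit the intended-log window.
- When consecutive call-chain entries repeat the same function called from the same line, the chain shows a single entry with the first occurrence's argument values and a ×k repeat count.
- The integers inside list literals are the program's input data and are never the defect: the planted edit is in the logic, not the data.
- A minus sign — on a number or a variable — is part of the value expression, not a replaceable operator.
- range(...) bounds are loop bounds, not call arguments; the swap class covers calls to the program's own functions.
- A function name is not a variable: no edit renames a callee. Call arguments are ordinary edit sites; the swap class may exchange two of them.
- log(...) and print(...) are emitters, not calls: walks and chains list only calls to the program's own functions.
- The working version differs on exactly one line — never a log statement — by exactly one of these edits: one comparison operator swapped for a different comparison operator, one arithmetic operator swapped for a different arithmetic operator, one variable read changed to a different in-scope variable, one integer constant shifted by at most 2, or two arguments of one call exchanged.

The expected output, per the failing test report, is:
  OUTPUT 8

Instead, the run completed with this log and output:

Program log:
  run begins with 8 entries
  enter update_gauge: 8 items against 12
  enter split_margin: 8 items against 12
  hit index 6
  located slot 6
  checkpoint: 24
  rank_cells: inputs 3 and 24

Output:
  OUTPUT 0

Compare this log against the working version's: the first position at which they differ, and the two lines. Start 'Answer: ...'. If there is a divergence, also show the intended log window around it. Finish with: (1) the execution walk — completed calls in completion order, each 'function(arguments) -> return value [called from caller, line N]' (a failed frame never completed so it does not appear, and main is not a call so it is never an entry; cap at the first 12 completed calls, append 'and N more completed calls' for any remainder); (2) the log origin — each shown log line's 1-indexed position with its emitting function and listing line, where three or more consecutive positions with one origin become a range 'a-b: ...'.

Answer: position 7; shown 'rank_cells: inputs 3 and 24' vs intended 'rank_cells: inputs 24 and 3'.
Intended log window:
  5: located slot 6
  6: checkpoint: 24
  7: rank_cells: inputs 24 and 3
Execution walk:
  split_margin([8, 6, 6, 2, 4, 1, 12, 1], 12) -> 6  [called from update_gauge, line 10]
  update_gauge([8, 6, 6, 2, 4, 1, 12, 1], 12) -> 24  [called from main, line 25]
  rank_cells(3, 24) -> 0  [called from main, line 27]
Log origin:
  1: logged in main at line 24
  2: logged in update_gauge at line 9
  3: logged in split_margin at line 2
  4: logged in split_margin at line 5
  5: logged in update_gauge at line 11
  6: logged in main at line 26
  7: logged in rank_cells at line 16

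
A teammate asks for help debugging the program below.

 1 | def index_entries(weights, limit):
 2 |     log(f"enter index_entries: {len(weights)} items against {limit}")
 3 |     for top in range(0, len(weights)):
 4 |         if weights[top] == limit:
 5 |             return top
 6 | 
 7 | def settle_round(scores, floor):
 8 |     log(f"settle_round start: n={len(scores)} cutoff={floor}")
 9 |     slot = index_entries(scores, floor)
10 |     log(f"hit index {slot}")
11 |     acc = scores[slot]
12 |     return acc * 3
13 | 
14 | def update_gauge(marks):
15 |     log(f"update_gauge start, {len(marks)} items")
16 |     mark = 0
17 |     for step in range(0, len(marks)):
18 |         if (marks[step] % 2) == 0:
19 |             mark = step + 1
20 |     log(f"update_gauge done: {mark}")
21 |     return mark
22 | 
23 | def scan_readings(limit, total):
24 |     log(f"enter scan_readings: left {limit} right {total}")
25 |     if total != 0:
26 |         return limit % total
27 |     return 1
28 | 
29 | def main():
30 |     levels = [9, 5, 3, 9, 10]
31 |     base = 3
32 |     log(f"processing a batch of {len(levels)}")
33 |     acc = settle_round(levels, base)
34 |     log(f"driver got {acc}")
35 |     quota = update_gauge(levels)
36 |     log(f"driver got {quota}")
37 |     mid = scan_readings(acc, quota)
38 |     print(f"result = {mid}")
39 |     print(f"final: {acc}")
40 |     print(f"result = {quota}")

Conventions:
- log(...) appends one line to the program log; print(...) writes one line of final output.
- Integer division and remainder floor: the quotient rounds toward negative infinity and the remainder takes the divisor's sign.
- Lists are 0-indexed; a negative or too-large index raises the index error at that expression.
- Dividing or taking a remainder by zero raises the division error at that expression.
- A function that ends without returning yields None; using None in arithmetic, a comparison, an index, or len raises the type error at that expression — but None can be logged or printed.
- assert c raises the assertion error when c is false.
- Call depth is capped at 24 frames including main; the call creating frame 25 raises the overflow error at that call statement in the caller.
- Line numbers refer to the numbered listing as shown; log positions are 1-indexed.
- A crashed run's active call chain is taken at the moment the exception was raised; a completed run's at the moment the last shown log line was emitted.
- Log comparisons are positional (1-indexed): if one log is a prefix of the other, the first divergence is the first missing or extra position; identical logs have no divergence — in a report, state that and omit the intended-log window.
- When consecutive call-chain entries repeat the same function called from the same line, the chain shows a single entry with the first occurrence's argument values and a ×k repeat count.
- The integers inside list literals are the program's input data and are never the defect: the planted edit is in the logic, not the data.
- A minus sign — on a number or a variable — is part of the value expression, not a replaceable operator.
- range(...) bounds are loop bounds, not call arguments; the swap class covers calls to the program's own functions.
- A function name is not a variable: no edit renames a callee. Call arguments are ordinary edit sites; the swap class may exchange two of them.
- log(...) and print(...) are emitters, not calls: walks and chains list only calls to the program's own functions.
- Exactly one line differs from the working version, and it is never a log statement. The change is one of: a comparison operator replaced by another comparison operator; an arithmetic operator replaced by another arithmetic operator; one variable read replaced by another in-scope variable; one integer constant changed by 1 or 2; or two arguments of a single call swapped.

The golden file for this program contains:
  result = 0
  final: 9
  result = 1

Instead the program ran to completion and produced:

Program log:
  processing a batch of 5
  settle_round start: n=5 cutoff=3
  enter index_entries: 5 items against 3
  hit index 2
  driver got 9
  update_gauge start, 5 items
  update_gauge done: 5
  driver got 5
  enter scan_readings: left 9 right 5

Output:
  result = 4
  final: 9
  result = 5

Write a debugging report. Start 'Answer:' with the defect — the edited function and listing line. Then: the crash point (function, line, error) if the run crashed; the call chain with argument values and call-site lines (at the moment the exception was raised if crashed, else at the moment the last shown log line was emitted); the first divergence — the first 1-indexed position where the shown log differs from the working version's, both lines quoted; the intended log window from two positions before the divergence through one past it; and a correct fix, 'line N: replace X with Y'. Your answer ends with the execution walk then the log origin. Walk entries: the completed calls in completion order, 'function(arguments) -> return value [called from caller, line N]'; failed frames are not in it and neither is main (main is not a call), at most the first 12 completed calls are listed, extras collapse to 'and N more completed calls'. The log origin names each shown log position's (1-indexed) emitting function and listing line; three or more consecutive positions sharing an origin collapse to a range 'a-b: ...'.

Answer: the defect is in update_gauge at line 19.
Key fact: The log first diverges at position 7: the faulty run prints 'update_gauge done: 5' where the working version prints 'update_gauge done: 1'.
Call chain: main -> scan_readings(9, 5) (called at line 37).
First divergence: at position 7 the run shows 'update_gauge done: 5' where the working version logs 'update_gauge done: 1'.
Intended log window:
  5: driver got 9
  6: update_gauge start, 5 items
  7: update_gauge done: 1
  8: driver got 1
Execution walk:
  index_entries([9, 5, 3, 9, 10], 3) -> 2  [called from settle_round, line 9]
  settle_round([9, 5, 3, 9, 10], 3) -> 9  [called from main, line 33]
  update_gauge([9, 5, 3, 9, 10]) -> 5  [called from main, line 35]
  scan_readings(9, 5) -> 4  [called from main, line 37]
Log origin:
  1 — main, line 32
  2 — settle_round, line 8
  3 — index_entries, line 2
  4 — settle_round, line 10
  5 — main, line 34
  6 — update_gauge, line 15
  7 — update_gauge, line 20
  8 — main, line 36
  9 — scan_readings, line 24
A correct fix: line 19: replace `step` with `mark`.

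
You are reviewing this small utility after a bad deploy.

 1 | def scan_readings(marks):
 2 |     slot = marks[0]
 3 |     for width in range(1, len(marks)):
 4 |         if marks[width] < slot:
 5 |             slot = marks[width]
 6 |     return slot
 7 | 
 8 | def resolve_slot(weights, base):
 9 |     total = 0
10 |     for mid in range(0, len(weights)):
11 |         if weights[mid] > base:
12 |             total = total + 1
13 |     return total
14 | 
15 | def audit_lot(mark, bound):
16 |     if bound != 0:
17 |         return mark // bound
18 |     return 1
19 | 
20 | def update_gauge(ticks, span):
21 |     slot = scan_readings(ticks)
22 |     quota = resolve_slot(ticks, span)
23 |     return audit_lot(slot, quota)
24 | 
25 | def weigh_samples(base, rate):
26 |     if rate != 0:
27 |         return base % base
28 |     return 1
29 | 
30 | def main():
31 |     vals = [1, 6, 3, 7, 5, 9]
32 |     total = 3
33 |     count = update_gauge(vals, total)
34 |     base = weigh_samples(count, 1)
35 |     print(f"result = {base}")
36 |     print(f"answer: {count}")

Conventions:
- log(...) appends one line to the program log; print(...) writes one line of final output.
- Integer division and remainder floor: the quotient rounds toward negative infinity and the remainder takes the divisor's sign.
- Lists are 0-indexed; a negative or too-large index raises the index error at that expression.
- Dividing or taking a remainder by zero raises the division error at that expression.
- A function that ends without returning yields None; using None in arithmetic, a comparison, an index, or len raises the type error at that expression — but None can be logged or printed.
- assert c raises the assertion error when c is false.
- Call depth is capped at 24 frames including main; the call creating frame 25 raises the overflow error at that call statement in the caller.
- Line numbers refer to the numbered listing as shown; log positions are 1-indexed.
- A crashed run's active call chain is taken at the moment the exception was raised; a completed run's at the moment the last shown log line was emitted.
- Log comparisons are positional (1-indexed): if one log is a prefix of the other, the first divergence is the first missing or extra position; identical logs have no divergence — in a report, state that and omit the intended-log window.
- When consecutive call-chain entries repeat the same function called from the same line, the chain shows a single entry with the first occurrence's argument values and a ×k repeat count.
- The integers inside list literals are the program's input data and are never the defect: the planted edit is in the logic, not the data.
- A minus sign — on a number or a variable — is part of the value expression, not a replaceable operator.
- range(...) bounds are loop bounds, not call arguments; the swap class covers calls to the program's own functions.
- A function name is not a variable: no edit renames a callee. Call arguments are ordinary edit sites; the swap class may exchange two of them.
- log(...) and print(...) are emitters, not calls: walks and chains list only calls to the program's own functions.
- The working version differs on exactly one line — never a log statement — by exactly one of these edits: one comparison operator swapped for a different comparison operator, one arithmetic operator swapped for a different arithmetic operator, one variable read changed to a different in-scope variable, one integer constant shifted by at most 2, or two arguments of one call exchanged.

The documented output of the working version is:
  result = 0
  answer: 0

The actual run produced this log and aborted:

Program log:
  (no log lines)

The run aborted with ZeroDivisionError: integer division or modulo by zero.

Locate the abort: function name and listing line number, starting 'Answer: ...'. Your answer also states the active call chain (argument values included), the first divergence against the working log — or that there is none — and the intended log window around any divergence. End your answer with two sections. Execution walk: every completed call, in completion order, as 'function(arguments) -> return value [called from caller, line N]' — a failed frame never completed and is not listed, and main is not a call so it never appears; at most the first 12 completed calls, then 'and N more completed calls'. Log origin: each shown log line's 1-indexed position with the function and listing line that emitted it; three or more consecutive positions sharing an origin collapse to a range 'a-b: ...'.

Answer: the error was raised in weigh_samples, line 27.
Key observation: The log gives no warning — it matches the intended run right up to the abort.
Call chain: main -> weigh_samples(0, 1) (called at line 34).
First divergence: none — the logs agree in full.
Execution walk:
  scan_readings([1, 6, 3, 7, 5, 9]) -> 1  [called from update_gauge, line 21]
  resolve_slot([1, 6, 3, 7, 5, 9], 3) -> 4  [called from update_gauge, line 22]
  audit_lot(1, 4) -> 0  [called from update_gauge, line 23]
  update_gauge([1, 6, 3, 7, 5, 9], 3) -> 0  [called from main, line 33]
Log origin:
  (no log lines)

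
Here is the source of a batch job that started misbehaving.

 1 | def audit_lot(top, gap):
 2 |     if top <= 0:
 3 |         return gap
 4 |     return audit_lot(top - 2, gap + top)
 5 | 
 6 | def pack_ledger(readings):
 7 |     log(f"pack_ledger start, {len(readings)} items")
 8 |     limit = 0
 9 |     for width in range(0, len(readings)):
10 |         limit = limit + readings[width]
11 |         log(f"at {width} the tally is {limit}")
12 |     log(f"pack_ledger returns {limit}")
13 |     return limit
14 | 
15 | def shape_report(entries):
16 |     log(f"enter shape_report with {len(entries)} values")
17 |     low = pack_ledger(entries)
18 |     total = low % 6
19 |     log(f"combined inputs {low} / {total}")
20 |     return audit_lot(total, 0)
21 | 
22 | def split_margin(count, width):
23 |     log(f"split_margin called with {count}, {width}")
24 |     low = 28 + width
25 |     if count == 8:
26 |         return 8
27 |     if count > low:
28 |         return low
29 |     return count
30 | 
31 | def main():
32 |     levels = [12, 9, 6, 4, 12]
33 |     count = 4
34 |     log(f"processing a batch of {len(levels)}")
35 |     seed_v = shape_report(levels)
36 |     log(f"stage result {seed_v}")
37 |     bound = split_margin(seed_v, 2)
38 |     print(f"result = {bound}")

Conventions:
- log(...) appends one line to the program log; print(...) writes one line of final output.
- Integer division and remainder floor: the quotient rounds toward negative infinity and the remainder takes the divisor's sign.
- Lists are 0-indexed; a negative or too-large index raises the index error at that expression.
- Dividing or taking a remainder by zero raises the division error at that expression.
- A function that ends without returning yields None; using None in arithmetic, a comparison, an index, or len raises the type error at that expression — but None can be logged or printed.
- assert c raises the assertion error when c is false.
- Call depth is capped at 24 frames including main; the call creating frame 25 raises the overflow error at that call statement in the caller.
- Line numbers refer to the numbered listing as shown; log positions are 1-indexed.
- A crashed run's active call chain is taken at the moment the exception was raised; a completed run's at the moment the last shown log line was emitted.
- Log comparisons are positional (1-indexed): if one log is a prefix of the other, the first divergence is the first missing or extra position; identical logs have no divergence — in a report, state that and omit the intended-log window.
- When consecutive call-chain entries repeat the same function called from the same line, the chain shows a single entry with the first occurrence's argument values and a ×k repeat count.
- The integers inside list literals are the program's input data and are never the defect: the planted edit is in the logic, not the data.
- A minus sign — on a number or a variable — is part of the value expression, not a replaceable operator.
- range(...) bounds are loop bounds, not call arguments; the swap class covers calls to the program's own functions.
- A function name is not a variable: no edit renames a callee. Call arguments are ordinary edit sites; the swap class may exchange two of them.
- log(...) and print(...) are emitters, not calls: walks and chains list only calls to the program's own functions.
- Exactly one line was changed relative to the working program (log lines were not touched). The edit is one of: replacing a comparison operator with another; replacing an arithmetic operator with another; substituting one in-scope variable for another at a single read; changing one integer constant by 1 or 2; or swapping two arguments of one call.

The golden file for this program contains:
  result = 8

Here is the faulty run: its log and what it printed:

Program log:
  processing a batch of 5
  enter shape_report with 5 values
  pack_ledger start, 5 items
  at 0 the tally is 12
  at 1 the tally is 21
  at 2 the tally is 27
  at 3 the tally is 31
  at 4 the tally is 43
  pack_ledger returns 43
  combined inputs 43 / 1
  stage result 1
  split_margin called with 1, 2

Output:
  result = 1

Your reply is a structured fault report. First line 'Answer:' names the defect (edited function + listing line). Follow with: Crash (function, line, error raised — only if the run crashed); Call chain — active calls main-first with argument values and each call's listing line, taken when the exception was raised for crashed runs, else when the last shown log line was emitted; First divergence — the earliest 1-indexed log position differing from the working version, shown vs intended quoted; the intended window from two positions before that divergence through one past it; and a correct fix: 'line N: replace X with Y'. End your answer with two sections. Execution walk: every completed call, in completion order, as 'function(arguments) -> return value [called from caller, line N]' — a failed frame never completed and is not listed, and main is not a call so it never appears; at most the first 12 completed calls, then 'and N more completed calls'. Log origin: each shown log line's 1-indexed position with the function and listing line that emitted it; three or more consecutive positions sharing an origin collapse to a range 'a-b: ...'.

Answer: the defect is in split_margin at line 25.
Core observation: The two runs log identically and part ways only at the printed values.
Call chain: main -> split_margin(1, 2) (called at line 37).
First divergence: there is none — every log position agrees.
Execution walk:
  pack_ledger([12, 9, 6, 4, 12]) -> 43  [called from shape_report, line 17]
  audit_lot(-1, 1) -> 1  [called from audit_lot, line 4]
  audit_lot(1, 0) -> 1  [called from shape_report, line 20]
  shape_report([12, 9, 6, 4, 12]) -> 1  [called from main, line 35]
  split_margin(1, 2) -> 1  [called from main, line 37]
Log origins:
  1: from main, line 34
  2: from shape_report, line 16
  3: from pack_ledger, line 7
  4-8: from pack_ledger, line 11
  9: from pack_ledger, line 12
  10: from shape_report, line 19
  11: from main, line 36
  12: from split_margin, line 23
A correct fix: line 25: replace `==` with `<`.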